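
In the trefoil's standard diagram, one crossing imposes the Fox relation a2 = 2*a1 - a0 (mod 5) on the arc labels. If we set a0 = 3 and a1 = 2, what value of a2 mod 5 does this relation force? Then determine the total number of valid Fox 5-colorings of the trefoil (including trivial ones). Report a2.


Step 1: Apply the given crossing relation 2*a1 - a0 - a2 = 0 (mod 5).
  a2 = 2*a1 - a0 mod 5
  a2 = 2*2 - 3 mod 5
  a2 = 4 - 3 mod 5
  a2 = 1 mod 5 = 1
Step 2: The trefoil has determinant 3.
  Number of Fox p-colorings (p prime) is p^2 if p = 3, else p.
  Since 5 does not divide 3, only trivial (constant) colorings exist.
  (So the trial a0 = 3, a1 = 2 with a0 != a1 does NOT extend to a valid coloring of the whole trefoil: the other two crossing relations require 3*(a1 - a0) = 0 (mod 5), which fails.)
  Total colorings = 5
Step 3: a2 = 1, total Fox 5-colorings = 5

1


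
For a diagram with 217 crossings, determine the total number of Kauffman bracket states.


Each crossing contributes 2 choices (A-smoothing or B-smoothing).
Total states = 2^217 = 210624583337114373395836055367340864637790190801098222508621955072

210624583337114373395836055367340864637790190801098222508621955072


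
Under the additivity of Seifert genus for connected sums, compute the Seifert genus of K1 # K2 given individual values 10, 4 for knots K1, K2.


The Seifert genus is additive under connected sum.
Seifert genus(K1 # K2) = (10) + (4)
= 14

14


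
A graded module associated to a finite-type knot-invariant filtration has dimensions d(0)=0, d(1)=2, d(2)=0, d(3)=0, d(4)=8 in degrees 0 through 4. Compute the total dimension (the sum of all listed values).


Total dimension = d(0) + d(1) + ... + d(4)
= 0 + 2 + 0 + 0 + 8
= 10

10


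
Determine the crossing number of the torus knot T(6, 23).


For a torus knot T(p, q) with gcd(p,q)=1,
the crossing number is min(p*(q-1), q*(p-1)).
p*(q-1) = 6*22 = 132
q*(p-1) = 23*5 = 115
min(132, 115) = 115

115


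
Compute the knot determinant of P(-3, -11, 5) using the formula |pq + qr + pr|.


Step 1: Compute pq + qr + pr.
pq = (-3)*(-11) = 33
qr = (-11)*5 = -55
pr = (-3)*5 = -15
pq + qr + pr = 33 + (-55) + (-15) = -37
Step 2: Take absolute value.
det(P(-3,-11,5)) = |-37| = 37

37


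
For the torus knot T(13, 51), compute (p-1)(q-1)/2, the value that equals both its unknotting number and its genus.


For a torus knot T(p,q), both the unknotting number and genus equal (p-1)(q-1)/2.
= (13-1)(51-1)/2
= 12*50/2
= 600/2 = 300

300


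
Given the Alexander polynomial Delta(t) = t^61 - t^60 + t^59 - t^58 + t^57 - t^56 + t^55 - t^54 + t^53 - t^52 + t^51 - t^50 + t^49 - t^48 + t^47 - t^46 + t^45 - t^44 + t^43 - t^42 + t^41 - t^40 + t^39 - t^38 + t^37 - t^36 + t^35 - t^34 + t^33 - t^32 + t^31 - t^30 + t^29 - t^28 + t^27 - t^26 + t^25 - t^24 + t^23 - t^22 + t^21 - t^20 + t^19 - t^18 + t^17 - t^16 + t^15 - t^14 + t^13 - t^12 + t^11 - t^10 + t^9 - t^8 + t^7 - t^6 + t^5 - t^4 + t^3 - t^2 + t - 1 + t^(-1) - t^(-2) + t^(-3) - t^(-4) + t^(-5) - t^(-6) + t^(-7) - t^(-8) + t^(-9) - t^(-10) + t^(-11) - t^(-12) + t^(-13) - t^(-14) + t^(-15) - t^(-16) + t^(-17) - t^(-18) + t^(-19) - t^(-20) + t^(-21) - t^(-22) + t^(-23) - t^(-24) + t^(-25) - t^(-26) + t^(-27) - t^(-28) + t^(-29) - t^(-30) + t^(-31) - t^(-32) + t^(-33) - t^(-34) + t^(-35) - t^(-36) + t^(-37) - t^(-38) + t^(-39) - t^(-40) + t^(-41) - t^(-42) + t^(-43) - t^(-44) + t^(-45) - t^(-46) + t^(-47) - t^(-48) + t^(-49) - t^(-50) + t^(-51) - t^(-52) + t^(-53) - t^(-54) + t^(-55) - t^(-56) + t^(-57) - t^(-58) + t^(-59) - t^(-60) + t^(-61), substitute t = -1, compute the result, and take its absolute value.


Step 1: The polynomial has 123 terms with alternating signs, exponents from 61 down to -61.
Step 2: Substitute t = -1. The i-th term has coefficient (-1)^i and exponent (m-i),
  so its value is (-1)^i * (-1)^(m-i) = (-1)^m = -1 for every i.
Step 3: All 123 terms equal -1, so Delta(-1) = 123 * (-1) = -123
Step 4: |Delta(-1)| = 123

123


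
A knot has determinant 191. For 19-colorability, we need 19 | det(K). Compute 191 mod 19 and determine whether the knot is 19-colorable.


Step 1: A knot is p-colorable if and only if p divides its determinant.
Step 2: Compute 191 mod 19.
191 = 10 * 19 + 1
Step 3: 191 mod 19 = 1
Step 4: The knot is 19-colorable: no

1


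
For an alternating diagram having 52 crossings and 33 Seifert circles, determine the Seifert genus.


For alternating knots, g = (c - s + 1)/2.
= (52 - 33 + 1)/2
= 20/2 = 10

10


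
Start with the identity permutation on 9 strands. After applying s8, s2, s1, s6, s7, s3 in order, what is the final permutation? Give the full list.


Starting with identity [1, 2, 3, 4, 5, 6, 7, 8, 9].
Apply generators in sequence:
  After s8: [1, 2, 3, 4, 5, 6, 7, 9, 8]
  After s2: [1, 3, 2, 4, 5, 6, 7, 9, 8]
  After s1: [3, 1, 2, 4, 5, 6, 7, 9, 8]
  After s6: [3, 1, 2, 4, 5, 7, 6, 9, 8]
  After s7: [3, 1, 2, 4, 5, 7, 9, 6, 8]
  After s3: [3, 1, 4, 2, 5, 7, 9, 6, 8]
Final permutation: [3, 1, 4, 2, 5, 7, 9, 6, 8]

[3, 1, 4, 2, 5, 7, 9, 6, 8]


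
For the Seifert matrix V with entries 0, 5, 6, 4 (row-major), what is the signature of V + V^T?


Step 1: V + V^T = [[0, 11], [11, 8]]
Step 2: trace = 8, det = -121
Step 3: Discriminant = 8^2 - 4*(-121) = 548
Step 4: Eigenvalues: 15.7047, -7.7047
Step 5: Signature = (# positive eigenvalues) - (# negative eigenvalues) = 0

0


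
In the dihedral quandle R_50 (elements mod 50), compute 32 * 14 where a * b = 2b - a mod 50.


32 * 14 = 2*14 - 32 mod 50
= 28 - 32 mod 50
= -4 mod 50 = 46

46


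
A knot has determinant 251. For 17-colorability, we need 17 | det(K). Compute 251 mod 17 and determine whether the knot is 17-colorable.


Step 1: A knot is p-colorable if and only if p divides its determinant.
Step 2: Compute 251 mod 17.
251 = 14 * 17 + 13
Step 3: 251 mod 17 = 13
Step 4: The knot is 17-colorable: no

13


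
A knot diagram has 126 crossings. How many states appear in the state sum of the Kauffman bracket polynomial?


Each crossing contributes 2 choices (A-smoothing or B-smoothing).
Total states = 2^126 = 85070591730234615865843651857942052864

85070591730234615865843651857942052864


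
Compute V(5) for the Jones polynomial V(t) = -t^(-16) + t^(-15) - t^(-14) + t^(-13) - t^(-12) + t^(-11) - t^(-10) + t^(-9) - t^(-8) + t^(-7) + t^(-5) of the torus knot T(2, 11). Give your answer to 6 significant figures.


Substituting t = 5 into V(t) = -t^(-16) + t^(-15) - t^(-14) + t^(-13) - t^(-12) + t^(-11) - t^(-10) + t^(-9) - t^(-8) + t^(-7) + t^(-5):
  (-)t^(-16) = -6.5536e-12
  (+)t^(-15) = 3.2768e-11
  (-)t^(-14) = -1.6384e-10
  (+)t^(-13) = 8.192e-10
  (-)t^(-12) = -4.096e-09
  (+)t^(-11) = 2.048e-08
  (-)t^(-10) = -1.024e-07
  (+)t^(-9) = 5.12e-07
  (-)t^(-8) = -2.56e-06
  (+)t^(-7) = 1.28e-05
  (+)t^(-5) = 0.00032
Sum = (-6.5536e-12) + (3.2768e-11) + (-1.6384e-10) + (8.192e-10) + (-4.096e-09) + (2.048e-08) + (-1.024e-07) + (5.12e-07) + (-2.56e-06) + (1.28e-05) + (0.00032)
= 0.0003306666656
Rounded to 6 significant figures: 0.000330667

0.000330667


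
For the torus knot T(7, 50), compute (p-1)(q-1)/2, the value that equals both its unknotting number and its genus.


For a torus knot T(p,q), both the unknotting number and genus equal (p-1)(q-1)/2.
= (7-1)(50-1)/2
= 6*49/2
= 294/2 = 147

147


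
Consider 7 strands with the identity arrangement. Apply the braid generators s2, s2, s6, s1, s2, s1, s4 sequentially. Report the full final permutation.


Starting with identity [1, 2, 3, 4, 5, 6, 7].
Apply generators in sequence:
  After s2: [1, 3, 2, 4, 5, 6, 7]
  After s2: [1, 2, 3, 4, 5, 6, 7]
  After s6: [1, 2, 3, 4, 5, 7, 6]
  After s1: [2, 1, 3, 4, 5, 7, 6]
  After s2: [2, 3, 1, 4, 5, 7, 6]
  After s1: [3, 2, 1, 4, 5, 7, 6]
  After s4: [3, 2, 1, 5, 4, 7, 6]
Final permutation: [3, 2, 1, 5, 4, 7, 6]

[3, 2, 1, 5, 4, 7, 6]


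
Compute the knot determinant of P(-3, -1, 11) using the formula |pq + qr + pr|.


Step 1: Compute pq + qr + pr.
pq = (-3)*(-1) = 3
qr = (-1)*11 = -11
pr = (-3)*11 = -33
pq + qr + pr = 3 + (-11) + (-33) = -41
Step 2: Take absolute value.
det(P(-3,-1,11)) = |-41| = 41

41


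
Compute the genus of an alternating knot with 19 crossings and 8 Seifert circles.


For alternating knots, g = (c - s + 1)/2.
= (19 - 8 + 1)/2
= 12/2 = 6

6


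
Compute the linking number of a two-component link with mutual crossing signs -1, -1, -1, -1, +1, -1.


Step 1: Count positive crossings: 1
Step 2: Count negative crossings: 5
Step 3: Sum of signs = 1 - 5 = -4
Step 4: Linking number = sum/2 = -4/2 = -2

-2


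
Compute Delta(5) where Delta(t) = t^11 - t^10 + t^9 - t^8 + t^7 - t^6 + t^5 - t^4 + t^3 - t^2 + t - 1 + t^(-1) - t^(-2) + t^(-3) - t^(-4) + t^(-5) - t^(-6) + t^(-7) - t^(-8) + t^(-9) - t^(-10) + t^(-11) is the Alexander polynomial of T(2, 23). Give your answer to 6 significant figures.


Substituting t = 5 into Delta(t) = t^11 - t^10 + t^9 - t^8 + t^7 - t^6 + t^5 - t^4 + t^3 - t^2 + t - 1 + t^(-1) - t^(-2) + t^(-3) - t^(-4) + t^(-5) - t^(-6) + t^(-7) - t^(-8) + t^(-9) - t^(-10) + t^(-11):
Term values: (48828125) + (-9765625) + (1953125) + (-390625) + (78125) + (-15625) + (3125) + (-625) + (125) + (-25) + (5) + (-1) + (0.2) + (-0.04) + (0.008) + (-0.0016) + (0.00032) + (-6.4e-05) + (1.28e-05) + (-2.56e-06) + (5.12e-07) + (-1.024e-07) + (2.048e-08)
Sum = 40690104.17
Rounded to 6 significant figures: 4.06901e+07

4.06901e+07


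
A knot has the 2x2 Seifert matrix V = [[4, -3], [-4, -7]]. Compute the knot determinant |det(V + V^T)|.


Step 1: Form V + V^T where V = [[4, -3], [-4, -7]]
  V^T = [[4, -4], [-3, -7]]
  V + V^T = [[8, -7], [-7, -14]]
Step 2: det(V + V^T) = 8*(-14) - (-7)*(-7)
  = -112 - 49 = -161
Step 3: Knot determinant = |det(V + V^T)| = |-161| = 161

161


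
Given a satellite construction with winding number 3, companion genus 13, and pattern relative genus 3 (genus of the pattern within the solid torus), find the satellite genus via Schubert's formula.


Schubert: g(satellite) = g_rel(pattern) + |winding| * g(companion),
where g_rel(pattern) is the genus of the pattern relative to the solid torus.
= 3 + 3 * 13
= 3 + 39 = 42

42


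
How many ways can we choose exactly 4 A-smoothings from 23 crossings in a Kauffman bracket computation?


We choose which 4 of 23 crossings get A-smoothings.
C(23, 4) = 23! / (4! * 19!)
= 8855

8855


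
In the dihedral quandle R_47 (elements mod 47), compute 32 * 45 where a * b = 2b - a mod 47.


32 * 45 = 2*45 - 32 mod 47
= 90 - 32 mod 47
= 58 mod 47 = 11

11


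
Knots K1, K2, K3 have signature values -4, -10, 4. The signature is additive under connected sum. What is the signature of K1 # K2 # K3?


The signature is additive under connected sum.
signature(K1 # K2 # K3) = (-4) + (-10) + (4)
= -10

-10


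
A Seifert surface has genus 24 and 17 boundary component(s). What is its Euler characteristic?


chi = 2 - 2g - b
= 2 - 2*24 - 17
= 2 - 48 - 17 = -63

-63


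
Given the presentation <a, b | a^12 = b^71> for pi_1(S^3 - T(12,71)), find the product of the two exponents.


The relation is a^12 = b^71.
Product of exponents = 12 * 71
= 852

852


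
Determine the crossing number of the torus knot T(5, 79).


For a torus knot T(p, q) with gcd(p,q)=1,
the crossing number is min(p*(q-1), q*(p-1)).
p*(q-1) = 5*78 = 390
q*(p-1) = 79*4 = 316
min(390, 316) = 316

316


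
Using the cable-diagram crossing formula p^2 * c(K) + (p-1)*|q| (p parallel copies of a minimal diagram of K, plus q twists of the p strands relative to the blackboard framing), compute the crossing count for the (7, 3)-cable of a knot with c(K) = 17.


Step 1: Each of the c(K) crossings of the companion diagram becomes p*p = p^2 crossings among the p parallel strands, and each of the |q| twists s_1 s_2 ... s_(p-1) adds (p-1) crossings.
  Crossings = p^2 * c(K) + (p-1)*|q|
Step 2: = 7^2 * 17 + (7-1)*3
Step 3: = 49*17 + 6*3
Step 4: = 833 + 18 = 851

851


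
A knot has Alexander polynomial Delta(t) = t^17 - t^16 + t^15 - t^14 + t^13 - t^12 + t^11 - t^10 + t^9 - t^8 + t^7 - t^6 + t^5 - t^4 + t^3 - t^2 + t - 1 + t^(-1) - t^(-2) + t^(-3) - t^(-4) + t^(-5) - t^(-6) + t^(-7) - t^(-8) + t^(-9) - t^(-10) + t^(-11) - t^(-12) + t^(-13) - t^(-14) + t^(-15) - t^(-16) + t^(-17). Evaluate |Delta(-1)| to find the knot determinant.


Step 1: The polynomial has 35 terms with alternating signs, exponents from 17 down to -17.
Step 2: Substitute t = -1. The i-th term has coefficient (-1)^i and exponent (m-i),
  so its value is (-1)^i * (-1)^(m-i) = (-1)^m = -1 for every i.
Step 3: All 35 terms equal -1, so Delta(-1) = 35 * (-1) = -35
Step 4: |Delta(-1)| = 35

35


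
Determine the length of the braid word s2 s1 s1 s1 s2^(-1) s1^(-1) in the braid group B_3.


The word length counts the number of generators (including inverses).
Listing each generator: s2, s1, s1, s1, s2^(-1), s1^(-1)
There are 6 generators in this braid word.

6


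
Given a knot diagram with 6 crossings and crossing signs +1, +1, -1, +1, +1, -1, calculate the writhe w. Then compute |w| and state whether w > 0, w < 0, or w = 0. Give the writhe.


Step 1: Count positive crossings (+1).
Positive crossings: 4
Step 2: Count negative crossings (-1).
Negative crossings: 2
Step 3: Writhe = (positive) - (negative)
w = 4 - 2 = 2
Step 4: |w| = 2, and w is positive

2


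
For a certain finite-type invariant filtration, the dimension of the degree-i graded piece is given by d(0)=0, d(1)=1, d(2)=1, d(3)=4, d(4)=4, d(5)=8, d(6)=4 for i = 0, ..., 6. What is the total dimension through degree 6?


Total dimension = d(0) + d(1) + ... + d(6)
= 0 + 1 + 1 + 4 + 4 + 8 + 4
= 22

22


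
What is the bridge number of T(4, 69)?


The bridge number of T(p,q) is min(p,q).
min(4, 69) = 4

4


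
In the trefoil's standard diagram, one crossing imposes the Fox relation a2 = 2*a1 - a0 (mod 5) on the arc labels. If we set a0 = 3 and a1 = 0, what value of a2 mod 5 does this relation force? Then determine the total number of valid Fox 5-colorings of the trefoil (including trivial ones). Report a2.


Step 1: Apply the given crossing relation 2*a1 - a0 - a2 = 0 (mod 5).
  a2 = 2*a1 - a0 mod 5
  a2 = 2*0 - 3 mod 5
  a2 = 0 - 3 mod 5
  a2 = -3 mod 5 = 2
Step 2: The trefoil has determinant 3.
  Number of Fox p-colorings (p prime) is p^2 if p = 3, else p.
  Since 5 does not divide 3, only trivial (constant) colorings exist.
  (So the trial a0 = 3, a1 = 0 with a0 != a1 does NOT extend to a valid coloring of the whole trefoil: the other two crossing relations require 3*(a1 - a0) = 0 (mod 5), which fails.)
  Total colorings = 5
Step 3: a2 = 2, total Fox 5-colorings = 5

2


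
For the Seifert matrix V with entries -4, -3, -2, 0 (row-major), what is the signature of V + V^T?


Step 1: V + V^T = [[-8, -5], [-5, 0]]
Step 2: trace = -8, det = -25
Step 3: Discriminant = (-8)^2 - 4*(-25) = 164
Step 4: Eigenvalues: 2.40312, -10.4031
Step 5: Signature = (# positive eigenvalues) - (# negative eigenvalues) = 0

0


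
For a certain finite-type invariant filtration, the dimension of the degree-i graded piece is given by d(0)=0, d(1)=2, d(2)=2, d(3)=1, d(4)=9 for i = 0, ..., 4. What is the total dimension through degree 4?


Total dimension = d(0) + d(1) + ... + d(4)
= 0 + 2 + 2 + 1 + 9
= 14

14


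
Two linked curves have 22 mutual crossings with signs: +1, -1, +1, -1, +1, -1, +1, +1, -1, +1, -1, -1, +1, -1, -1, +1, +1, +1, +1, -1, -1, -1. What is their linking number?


Step 1: Count positive crossings: 11
Step 2: Count negative crossings: 11
Step 3: Sum of signs = 11 - 11 = 0
Step 4: Linking number = sum/2 = 0/2 = 0

0


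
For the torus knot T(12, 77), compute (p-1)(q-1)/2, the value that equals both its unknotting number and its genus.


For a torus knot T(p,q), both the unknotting number and genus equal (p-1)(q-1)/2.
= (12-1)(77-1)/2
= 11*76/2
= 836/2 = 418

418


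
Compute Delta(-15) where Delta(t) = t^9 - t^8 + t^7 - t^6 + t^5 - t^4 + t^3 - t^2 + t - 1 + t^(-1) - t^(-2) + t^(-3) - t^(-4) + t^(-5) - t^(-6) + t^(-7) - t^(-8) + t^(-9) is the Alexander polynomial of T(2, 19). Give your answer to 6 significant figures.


Substituting t = -15 into Delta(t) = t^9 - t^8 + t^7 - t^6 + t^5 - t^4 + t^3 - t^2 + t - 1 + t^(-1) - t^(-2) + t^(-3) - t^(-4) + t^(-5) - t^(-6) + t^(-7) - t^(-8) + t^(-9):
Term values: (-38443359375) + (-2562890625) + (-170859375) + (-11390625) + (-759375) + (-50625) + (-3375) + (-225) + (-15) + (-1) + (-0.0666667) + (-0.00444444) + (-0.000296296) + (-1.97531e-05) + (-1.31687e-06) + (-8.77915e-08) + (-5.85277e-09) + (-3.90184e-10) + (-2.60123e-11)
Sum = -4.118931362e+10
Rounded to 6 significant figures: -4.11893e+10

-4.11893e+10


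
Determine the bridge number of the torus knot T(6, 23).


The bridge number of T(p,q) is min(p,q).
min(6, 23) = 6

6


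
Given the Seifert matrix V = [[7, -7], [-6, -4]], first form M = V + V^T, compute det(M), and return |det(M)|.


Step 1: Form V + V^T where V = [[7, -7], [-6, -4]]
  V^T = [[7, -6], [-7, -4]]
  V + V^T = [[14, -13], [-13, -8]]
Step 2: det(V + V^T) = 14*(-8) - (-13)*(-13)
  = -112 - 169 = -281
Step 3: Knot determinant = |det(V + V^T)| = |-281| = 281

281


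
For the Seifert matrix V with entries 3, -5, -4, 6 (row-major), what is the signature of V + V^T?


Step 1: V + V^T = [[6, -9], [-9, 12]]
Step 2: trace = 18, det = -9
Step 3: Discriminant = 18^2 - 4*(-9) = 360
Step 4: Eigenvalues: 18.4868, -0.486833
Step 5: Signature = (# positive eigenvalues) - (# negative eigenvalues) = 0

0


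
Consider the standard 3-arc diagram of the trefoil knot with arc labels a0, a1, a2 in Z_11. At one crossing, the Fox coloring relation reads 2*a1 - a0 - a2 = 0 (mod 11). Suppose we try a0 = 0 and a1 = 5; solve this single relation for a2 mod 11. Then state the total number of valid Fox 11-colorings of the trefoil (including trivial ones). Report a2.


Step 1: Apply the given crossing relation 2*a1 - a0 - a2 = 0 (mod 11).
  a2 = 2*a1 - a0 mod 11
  a2 = 2*5 - 0 mod 11
  a2 = 10 - 0 mod 11
  a2 = 10 mod 11 = 10
Step 2: The trefoil has determinant 3.
  Number of Fox p-colorings (p prime) is p^2 if p = 3, else p.
  Since 11 does not divide 3, only trivial (constant) colorings exist.
  (So the trial a0 = 0, a1 = 5 with a0 != a1 does NOT extend to a valid coloring of the whole trefoil: the other two crossing relations require 3*(a1 - a0) = 0 (mod 11), which fails.)
  Total colorings = 11
Step 3: a2 = 10, total Fox 11-colorings = 11

10


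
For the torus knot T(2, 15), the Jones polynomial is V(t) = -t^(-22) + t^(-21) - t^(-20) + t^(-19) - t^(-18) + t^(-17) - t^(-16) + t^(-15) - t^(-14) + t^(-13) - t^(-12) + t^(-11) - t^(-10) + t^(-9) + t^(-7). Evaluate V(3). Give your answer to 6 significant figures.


Substituting t = 3 into V(t) = -t^(-22) + t^(-21) - t^(-20) + t^(-19) - t^(-18) + t^(-17) - t^(-16) + t^(-15) - t^(-14) + t^(-13) - t^(-12) + t^(-11) - t^(-10) + t^(-9) + t^(-7):
  (-)t^(-22) = -3.18664e-11
  (+)t^(-21) = 9.55991e-11
  (-)t^(-20) = -2.86797e-10
  (+)t^(-19) = 8.60392e-10
  (-)t^(-18) = -2.58117e-09
  (+)t^(-17) = 7.74352e-09
  (-)t^(-16) = -2.32306e-08
  (+)t^(-15) = 6.96917e-08
  (-)t^(-14) = -2.09075e-07
  (+)t^(-13) = 6.27225e-07
  (-)t^(-12) = -1.88168e-06
  (+)t^(-11) = 5.64503e-06
  (-)t^(-10) = -1.69351e-05
  (+)t^(-9) = 5.08053e-05
  (+)t^(-7) = 0.000457247
Sum = (-3.18664e-11) + (9.55991e-11) + (-2.86797e-10) + (8.60392e-10) + (-2.58117e-09) + (7.74352e-09) + (-2.32306e-08) + (6.96917e-08) + (-2.09075e-07) + (6.27225e-07) + (-1.88168e-06) + (5.64503e-06) + (-1.69351e-05) + (5.08053e-05) + (0.000457247)
= 0.0004953513104
Rounded to 6 significant figures: 0.000495351

0.000495351


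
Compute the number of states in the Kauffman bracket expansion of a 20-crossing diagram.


Each crossing contributes 2 choices (A-smoothing or B-smoothing).
Total states = 2^20 = 1048576

1048576


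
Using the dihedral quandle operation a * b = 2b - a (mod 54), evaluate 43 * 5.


43 * 5 = 2*5 - 43 mod 54
= 10 - 43 mod 54
= -33 mod 54 = 21

21


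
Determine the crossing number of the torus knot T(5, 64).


For a torus knot T(p, q) with gcd(p,q)=1,
the crossing number is min(p*(q-1), q*(p-1)).
p*(q-1) = 5*63 = 315
q*(p-1) = 64*4 = 256
min(315, 256) = 256

256


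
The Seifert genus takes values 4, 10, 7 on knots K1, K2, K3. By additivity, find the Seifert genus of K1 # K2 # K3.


The Seifert genus is additive under connected sum.
Seifert genus(K1 # K2 # K3) = (4) + (10) + (7)
= 21

21


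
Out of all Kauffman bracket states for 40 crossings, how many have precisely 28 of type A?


We choose which 28 of 40 crossings get A-smoothings.
C(40, 28) = 40! / (28! * 12!)
= 5586853480

5586853480


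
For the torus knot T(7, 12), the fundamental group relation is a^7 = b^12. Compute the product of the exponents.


The relation is a^7 = b^12.
Product of exponents = 7 * 12
= 84

84


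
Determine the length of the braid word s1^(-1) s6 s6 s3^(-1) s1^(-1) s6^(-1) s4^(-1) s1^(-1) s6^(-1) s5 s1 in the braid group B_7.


The word length counts the number of generators (including inverses).
Listing each generator: s1^(-1), s6, s6, s3^(-1), s1^(-1), s6^(-1), s4^(-1), s1^(-1), s6^(-1), s5, s1
There are 11 generators in this braid word.

11


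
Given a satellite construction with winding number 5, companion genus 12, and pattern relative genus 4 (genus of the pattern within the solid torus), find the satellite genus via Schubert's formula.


Schubert: g(satellite) = g_rel(pattern) + |winding| * g(companion),
where g_rel(pattern) is the genus of the pattern relative to the solid torus.
= 4 + 5 * 12
= 4 + 60 = 64

64


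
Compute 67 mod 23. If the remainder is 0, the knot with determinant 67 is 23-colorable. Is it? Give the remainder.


Step 1: A knot is p-colorable if and only if p divides its determinant.
Step 2: Compute 67 mod 23.
67 = 2 * 23 + 21
Step 3: 67 mod 23 = 21
Step 4: The knot is 23-colorable: no

21


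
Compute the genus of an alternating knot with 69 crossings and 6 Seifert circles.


For alternating knots, g = (c - s + 1)/2.
= (69 - 6 + 1)/2
= 64/2 = 32

32


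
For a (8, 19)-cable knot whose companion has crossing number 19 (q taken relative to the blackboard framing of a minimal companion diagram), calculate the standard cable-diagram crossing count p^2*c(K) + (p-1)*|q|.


Step 1: Each of the c(K) crossings of the companion diagram becomes p*p = p^2 crossings among the p parallel strands, and each of the |q| twists s_1 s_2 ... s_(p-1) adds (p-1) crossings.
  Crossings = p^2 * c(K) + (p-1)*|q|
Step 2: = 8^2 * 19 + (8-1)*19
Step 3: = 64*19 + 7*19
Step 4: = 1216 + 133 = 1349

1349


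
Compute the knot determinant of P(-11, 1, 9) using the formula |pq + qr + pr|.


Step 1: Compute pq + qr + pr.
pq = (-11)*1 = -11
qr = 1*9 = 9
pr = (-11)*9 = -99
pq + qr + pr = -11 + 9 + (-99) = -101
Step 2: Take absolute value.
det(P(-11,1,9)) = |-101| = 101

101


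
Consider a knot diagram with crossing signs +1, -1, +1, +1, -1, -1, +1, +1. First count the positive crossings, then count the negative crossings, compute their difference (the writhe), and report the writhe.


Step 1: Count positive crossings (+1).
Positive crossings: 5
Step 2: Count negative crossings (-1).
Negative crossings: 3
Step 3: Writhe = (positive) - (negative)
w = 5 - 3 = 2
Step 4: |w| = 2, and w is positive

2


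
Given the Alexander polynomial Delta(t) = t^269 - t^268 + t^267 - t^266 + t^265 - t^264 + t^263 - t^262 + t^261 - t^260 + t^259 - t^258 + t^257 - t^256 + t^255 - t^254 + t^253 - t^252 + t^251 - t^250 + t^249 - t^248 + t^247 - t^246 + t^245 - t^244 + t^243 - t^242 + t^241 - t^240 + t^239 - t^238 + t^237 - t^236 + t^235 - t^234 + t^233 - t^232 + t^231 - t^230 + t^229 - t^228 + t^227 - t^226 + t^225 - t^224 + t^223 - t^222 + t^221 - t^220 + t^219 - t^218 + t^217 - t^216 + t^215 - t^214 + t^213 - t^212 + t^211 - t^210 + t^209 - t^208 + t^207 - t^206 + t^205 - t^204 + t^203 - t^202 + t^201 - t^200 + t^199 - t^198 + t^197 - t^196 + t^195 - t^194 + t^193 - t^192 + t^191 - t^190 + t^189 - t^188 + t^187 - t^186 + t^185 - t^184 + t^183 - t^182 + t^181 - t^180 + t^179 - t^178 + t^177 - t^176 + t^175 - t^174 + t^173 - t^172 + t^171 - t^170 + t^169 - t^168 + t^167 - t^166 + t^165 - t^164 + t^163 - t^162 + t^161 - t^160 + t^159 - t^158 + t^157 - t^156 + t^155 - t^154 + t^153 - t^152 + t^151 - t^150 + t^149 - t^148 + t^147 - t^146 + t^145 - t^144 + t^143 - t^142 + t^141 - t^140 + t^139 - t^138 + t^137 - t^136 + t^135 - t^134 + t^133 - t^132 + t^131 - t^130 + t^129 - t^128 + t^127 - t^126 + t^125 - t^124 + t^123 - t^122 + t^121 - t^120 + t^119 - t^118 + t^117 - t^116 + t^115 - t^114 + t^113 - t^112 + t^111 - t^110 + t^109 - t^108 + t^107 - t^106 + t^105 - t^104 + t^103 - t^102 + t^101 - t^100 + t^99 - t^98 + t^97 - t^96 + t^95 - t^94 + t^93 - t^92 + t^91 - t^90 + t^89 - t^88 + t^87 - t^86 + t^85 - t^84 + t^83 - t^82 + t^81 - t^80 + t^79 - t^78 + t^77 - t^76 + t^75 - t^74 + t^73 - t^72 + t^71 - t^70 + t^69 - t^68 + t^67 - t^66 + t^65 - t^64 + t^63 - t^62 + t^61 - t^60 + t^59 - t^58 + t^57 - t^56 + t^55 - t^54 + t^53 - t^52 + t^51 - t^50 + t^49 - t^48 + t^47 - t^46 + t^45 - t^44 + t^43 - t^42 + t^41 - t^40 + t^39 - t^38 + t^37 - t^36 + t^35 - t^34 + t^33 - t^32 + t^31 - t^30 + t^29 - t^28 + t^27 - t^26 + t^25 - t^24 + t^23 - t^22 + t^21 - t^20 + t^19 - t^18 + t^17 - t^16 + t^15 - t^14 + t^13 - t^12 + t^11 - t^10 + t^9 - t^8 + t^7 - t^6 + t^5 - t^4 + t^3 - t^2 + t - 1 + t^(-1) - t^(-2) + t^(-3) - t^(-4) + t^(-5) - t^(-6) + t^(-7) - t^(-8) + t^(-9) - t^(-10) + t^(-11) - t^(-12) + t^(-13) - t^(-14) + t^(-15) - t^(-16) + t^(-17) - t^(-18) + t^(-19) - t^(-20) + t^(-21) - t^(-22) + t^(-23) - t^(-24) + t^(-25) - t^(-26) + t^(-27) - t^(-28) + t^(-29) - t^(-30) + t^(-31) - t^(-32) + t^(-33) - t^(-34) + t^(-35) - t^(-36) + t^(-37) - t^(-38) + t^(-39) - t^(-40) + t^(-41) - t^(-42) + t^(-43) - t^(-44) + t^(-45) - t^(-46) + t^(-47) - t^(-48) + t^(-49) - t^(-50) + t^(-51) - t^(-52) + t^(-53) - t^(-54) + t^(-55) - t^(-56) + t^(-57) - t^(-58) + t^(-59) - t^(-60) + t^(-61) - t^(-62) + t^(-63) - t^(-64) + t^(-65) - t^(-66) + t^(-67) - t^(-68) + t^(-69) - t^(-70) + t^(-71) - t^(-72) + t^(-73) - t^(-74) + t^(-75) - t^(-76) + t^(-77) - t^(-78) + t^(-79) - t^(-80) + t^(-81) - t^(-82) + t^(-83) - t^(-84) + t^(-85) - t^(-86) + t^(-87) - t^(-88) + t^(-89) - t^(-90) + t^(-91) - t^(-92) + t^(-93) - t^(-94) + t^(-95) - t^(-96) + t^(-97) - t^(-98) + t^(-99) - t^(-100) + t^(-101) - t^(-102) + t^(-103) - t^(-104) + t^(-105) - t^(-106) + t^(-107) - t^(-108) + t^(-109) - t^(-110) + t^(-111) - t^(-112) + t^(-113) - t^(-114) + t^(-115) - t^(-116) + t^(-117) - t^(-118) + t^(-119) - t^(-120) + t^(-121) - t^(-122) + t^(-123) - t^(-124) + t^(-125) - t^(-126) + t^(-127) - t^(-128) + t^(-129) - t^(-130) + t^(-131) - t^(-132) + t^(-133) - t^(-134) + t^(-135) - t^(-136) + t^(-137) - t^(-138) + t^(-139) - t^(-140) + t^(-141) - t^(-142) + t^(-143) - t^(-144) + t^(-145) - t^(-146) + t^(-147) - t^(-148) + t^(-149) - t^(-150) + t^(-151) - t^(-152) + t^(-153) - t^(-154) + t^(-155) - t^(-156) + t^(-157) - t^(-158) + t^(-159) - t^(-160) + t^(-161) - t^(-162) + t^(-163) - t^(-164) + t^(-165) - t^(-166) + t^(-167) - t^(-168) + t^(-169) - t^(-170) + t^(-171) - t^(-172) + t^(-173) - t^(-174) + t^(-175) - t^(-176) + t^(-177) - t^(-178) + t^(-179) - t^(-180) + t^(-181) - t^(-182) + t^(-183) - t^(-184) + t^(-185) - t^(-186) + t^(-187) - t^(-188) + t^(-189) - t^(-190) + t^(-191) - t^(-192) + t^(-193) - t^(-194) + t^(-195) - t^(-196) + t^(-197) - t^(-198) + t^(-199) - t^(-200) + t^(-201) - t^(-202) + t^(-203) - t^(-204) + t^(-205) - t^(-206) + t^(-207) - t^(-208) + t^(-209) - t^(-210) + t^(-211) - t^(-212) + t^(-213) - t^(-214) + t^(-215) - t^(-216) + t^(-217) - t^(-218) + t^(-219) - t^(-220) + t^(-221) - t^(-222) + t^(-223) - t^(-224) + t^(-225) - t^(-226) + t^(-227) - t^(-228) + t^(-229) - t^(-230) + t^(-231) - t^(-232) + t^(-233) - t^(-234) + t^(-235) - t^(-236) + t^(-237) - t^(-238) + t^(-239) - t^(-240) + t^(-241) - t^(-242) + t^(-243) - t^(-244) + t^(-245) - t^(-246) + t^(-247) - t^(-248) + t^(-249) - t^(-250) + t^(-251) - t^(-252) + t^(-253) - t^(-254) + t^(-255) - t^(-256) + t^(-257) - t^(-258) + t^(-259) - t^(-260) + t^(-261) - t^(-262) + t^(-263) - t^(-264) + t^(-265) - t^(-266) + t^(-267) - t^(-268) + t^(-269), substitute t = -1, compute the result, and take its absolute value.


Step 1: The polynomial has 539 terms with alternating signs, exponents from 269 down to -269.
Step 2: Substitute t = -1. The i-th term has coefficient (-1)^i and exponent (m-i),
  so its value is (-1)^i * (-1)^(m-i) = (-1)^m = -1 for every i.
Step 3: All 539 terms equal -1, so Delta(-1) = 539 * (-1) = -539
Step 4: |Delta(-1)| = 539

539


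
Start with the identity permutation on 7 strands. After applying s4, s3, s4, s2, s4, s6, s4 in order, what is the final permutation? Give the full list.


Starting with identity [1, 2, 3, 4, 5, 6, 7].
Apply generators in sequence:
  After s4: [1, 2, 3, 5, 4, 6, 7]
  After s3: [1, 2, 5, 3, 4, 6, 7]
  After s4: [1, 2, 5, 4, 3, 6, 7]
  After s2: [1, 5, 2, 4, 3, 6, 7]
  After s4: [1, 5, 2, 3, 4, 6, 7]
  After s6: [1, 5, 2, 3, 4, 7, 6]
  After s4: [1, 5, 2, 4, 3, 7, 6]
Final permutation: [1, 5, 2, 4, 3, 7, 6]

[1, 5, 2, 4, 3, 7, 6]


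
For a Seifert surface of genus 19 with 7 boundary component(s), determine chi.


chi = 2 - 2g - b
= 2 - 2*19 - 7
= 2 - 38 - 7 = -43

-43


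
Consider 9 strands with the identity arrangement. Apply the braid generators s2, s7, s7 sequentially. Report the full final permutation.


Starting with identity [1, 2, 3, 4, 5, 6, 7, 8, 9].
Apply generators in sequence:
  After s2: [1, 3, 2, 4, 5, 6, 7, 8, 9]
  After s7: [1, 3, 2, 4, 5, 6, 8, 7, 9]
  After s7: [1, 3, 2, 4, 5, 6, 7, 8, 9]
Final permutation: [1, 3, 2, 4, 5, 6, 7, 8, 9]

[1, 3, 2, 4, 5, 6, 7, 8, 9]


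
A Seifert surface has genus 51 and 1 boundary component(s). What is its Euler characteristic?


chi = 2 - 2g - b
= 2 - 2*51 - 1
= 2 - 102 - 1 = -101

-101


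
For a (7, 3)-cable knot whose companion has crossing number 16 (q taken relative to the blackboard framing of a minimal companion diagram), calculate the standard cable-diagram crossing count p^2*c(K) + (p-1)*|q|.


Step 1: Each of the c(K) crossings of the companion diagram becomes p*p = p^2 crossings among the p parallel strands, and each of the |q| twists s_1 s_2 ... s_(p-1) adds (p-1) crossings.
  Crossings = p^2 * c(K) + (p-1)*|q|
Step 2: = 7^2 * 16 + (7-1)*3
Step 3: = 49*16 + 6*3
Step 4: = 784 + 18 = 802

802


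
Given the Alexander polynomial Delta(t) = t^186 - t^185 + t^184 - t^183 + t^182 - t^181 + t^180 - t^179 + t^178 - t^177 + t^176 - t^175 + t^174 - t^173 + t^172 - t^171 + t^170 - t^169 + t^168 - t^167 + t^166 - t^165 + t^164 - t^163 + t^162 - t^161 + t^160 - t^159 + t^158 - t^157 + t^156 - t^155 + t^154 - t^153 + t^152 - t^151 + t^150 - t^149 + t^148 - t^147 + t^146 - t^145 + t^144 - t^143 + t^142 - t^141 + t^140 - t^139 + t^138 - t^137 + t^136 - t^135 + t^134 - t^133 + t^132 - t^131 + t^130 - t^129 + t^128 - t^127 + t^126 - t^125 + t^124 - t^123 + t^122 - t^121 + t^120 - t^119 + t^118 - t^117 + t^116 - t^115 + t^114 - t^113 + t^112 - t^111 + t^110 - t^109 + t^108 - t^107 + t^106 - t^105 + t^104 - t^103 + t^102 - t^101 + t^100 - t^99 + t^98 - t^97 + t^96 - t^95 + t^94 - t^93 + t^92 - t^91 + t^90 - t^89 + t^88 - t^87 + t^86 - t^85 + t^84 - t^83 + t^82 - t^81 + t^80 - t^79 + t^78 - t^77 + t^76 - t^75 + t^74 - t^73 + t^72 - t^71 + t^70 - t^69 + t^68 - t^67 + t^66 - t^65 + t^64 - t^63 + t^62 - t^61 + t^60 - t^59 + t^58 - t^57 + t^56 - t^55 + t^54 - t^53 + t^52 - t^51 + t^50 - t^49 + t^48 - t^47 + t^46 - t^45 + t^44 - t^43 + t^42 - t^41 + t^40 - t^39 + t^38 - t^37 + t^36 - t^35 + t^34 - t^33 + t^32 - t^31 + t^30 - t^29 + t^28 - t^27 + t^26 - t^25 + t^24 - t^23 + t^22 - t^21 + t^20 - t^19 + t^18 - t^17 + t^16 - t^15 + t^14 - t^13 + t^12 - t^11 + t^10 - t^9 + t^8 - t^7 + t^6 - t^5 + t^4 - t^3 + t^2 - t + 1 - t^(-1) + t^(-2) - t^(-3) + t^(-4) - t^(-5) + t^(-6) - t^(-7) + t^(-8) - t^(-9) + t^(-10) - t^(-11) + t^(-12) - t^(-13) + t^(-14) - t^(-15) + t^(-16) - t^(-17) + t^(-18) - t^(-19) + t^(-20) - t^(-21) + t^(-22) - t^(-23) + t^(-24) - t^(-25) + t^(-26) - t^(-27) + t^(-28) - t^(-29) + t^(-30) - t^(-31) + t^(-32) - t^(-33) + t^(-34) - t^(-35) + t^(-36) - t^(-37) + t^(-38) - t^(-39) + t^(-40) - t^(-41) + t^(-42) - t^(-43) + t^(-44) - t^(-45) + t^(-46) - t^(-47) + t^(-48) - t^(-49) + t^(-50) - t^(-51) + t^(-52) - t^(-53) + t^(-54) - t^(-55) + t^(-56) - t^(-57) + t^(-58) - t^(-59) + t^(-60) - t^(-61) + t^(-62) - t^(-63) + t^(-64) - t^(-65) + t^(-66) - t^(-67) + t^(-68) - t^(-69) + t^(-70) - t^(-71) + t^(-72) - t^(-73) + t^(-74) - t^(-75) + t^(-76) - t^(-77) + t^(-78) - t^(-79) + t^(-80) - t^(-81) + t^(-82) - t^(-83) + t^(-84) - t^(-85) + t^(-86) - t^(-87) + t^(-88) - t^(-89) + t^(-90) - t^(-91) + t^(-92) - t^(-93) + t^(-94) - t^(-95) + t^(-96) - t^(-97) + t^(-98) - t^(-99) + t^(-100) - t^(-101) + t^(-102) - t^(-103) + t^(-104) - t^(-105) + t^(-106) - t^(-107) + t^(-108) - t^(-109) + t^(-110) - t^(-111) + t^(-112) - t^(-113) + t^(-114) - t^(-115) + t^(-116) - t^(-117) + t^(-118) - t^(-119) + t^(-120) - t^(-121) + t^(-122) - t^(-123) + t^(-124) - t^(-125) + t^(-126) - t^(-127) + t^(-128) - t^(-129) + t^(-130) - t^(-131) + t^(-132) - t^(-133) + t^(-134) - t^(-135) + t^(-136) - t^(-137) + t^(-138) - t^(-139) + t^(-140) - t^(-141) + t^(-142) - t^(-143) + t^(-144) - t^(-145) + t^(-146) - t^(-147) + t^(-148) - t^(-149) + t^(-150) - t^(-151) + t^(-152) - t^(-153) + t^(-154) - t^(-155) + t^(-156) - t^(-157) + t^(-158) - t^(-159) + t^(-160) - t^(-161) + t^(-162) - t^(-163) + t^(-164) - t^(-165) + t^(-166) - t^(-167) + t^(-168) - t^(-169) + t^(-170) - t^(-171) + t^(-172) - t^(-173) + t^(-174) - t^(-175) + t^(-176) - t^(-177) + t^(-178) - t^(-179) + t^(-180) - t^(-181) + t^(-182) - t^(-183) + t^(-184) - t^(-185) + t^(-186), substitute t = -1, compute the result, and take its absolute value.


Step 1: The polynomial has 373 terms with alternating signs, exponents from 186 down to -186.
Step 2: Substitute t = -1. The i-th term has coefficient (-1)^i and exponent (m-i),
  so its value is (-1)^i * (-1)^(m-i) = (-1)^m = 1 for every i.
Step 3: All 373 terms equal 1, so Delta(-1) = 373 * (1) = 373
Step 4: |Delta(-1)| = 373

373


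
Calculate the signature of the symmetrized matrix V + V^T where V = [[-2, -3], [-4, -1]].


Step 1: V + V^T = [[-4, -7], [-7, -2]]
Step 2: trace = -6, det = -41
Step 3: Discriminant = (-6)^2 - 4*(-41) = 200
Step 4: Eigenvalues: 4.07107, -10.0711
Step 5: Signature = (# positive eigenvalues) - (# negative eigenvalues) = 0

0


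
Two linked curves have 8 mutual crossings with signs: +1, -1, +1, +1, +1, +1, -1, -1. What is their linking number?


Step 1: Count positive crossings: 5
Step 2: Count negative crossings: 3
Step 3: Sum of signs = 5 - 3 = 2
Step 4: Linking number = sum/2 = 2/2 = 1

1


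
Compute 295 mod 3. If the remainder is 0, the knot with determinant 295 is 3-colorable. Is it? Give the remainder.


Step 1: A knot is p-colorable if and only if p divides its determinant.
Step 2: Compute 295 mod 3.
295 = 98 * 3 + 1
Step 3: 295 mod 3 = 1
Step 4: The knot is 3-colorable: no

1


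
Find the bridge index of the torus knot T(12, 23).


The bridge number of T(p,q) is min(p,q).
min(12, 23) = 12

12


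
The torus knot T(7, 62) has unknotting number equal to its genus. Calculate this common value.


For a torus knot T(p,q), both the unknotting number and genus equal (p-1)(q-1)/2.
= (7-1)(62-1)/2
= 6*61/2
= 366/2 = 183

183


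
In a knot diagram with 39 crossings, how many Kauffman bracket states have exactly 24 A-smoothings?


We choose which 24 of 39 crossings get A-smoothings.
C(39, 24) = 39! / (24! * 15!)
= 25140840660

25140840660


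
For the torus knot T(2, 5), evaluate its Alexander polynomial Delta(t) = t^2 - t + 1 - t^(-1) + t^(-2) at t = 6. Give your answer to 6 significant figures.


Substituting t = 6 into Delta(t) = t^2 - t + 1 - t^(-1) + t^(-2):
Term values: (36) + (-6) + (1) + (-0.166667) + (0.0277778)
Sum = 30.86111111
Rounded to 6 significant figures: 30.8611

30.8611


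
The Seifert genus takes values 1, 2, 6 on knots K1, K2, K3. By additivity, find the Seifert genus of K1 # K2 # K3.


The Seifert genus is additive under connected sum.
Seifert genus(K1 # K2 # K3) = (1) + (2) + (6)
= 9

9


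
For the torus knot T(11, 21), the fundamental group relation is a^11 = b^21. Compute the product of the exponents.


The relation is a^11 = b^21.
Product of exponents = 11 * 21
= 231

231


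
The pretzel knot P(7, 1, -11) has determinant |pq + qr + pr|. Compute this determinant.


Step 1: Compute pq + qr + pr.
pq = 7*1 = 7
qr = 1*(-11) = -11
pr = 7*(-11) = -77
pq + qr + pr = 7 + (-11) + (-77) = -81
Step 2: Take absolute value.
det(P(7,1,-11)) = |-81| = 81

81


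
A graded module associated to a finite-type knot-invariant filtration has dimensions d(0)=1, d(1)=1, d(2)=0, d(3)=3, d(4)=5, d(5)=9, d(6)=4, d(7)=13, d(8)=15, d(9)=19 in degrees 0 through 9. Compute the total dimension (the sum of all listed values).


Total dimension = d(0) + d(1) + ... + d(9)
= 1 + 1 + 0 + 3 + 5 + 9 + 4 + 13 + 15 + 19
= 70

70


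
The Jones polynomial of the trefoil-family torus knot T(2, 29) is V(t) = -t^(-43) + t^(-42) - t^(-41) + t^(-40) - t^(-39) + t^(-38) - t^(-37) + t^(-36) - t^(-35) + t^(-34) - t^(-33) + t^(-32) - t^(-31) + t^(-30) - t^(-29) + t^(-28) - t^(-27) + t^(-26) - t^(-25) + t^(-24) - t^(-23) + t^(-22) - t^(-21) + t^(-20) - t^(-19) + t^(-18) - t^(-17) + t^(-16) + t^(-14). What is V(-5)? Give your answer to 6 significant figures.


Substituting t = -5 into V(t) = -t^(-43) + t^(-42) - t^(-41) + t^(-40) - t^(-39) + t^(-38) - t^(-37) + t^(-36) - t^(-35) + t^(-34) - t^(-33) + t^(-32) - t^(-31) + t^(-30) - t^(-29) + t^(-28) - t^(-27) + t^(-26) - t^(-25) + t^(-24) - t^(-23) + t^(-22) - t^(-21) + t^(-20) - t^(-19) + t^(-18) - t^(-17) + t^(-16) + t^(-14):
  (-)t^(-43) = 8.79609e-31
  (+)t^(-42) = 4.39805e-30
  (-)t^(-41) = 2.19902e-29
  (+)t^(-40) = 1.09951e-28
  (-)t^(-39) = 5.49756e-28
  (+)t^(-38) = 2.74878e-27
  (-)t^(-37) = 1.37439e-26
  (+)t^(-36) = 6.87195e-26
  (-)t^(-35) = 3.43597e-25
  (+)t^(-34) = 1.71799e-24
  (-)t^(-33) = 8.58993e-24
  (+)t^(-32) = 4.29497e-23
  (-)t^(-31) = 2.14748e-22
  (+)t^(-30) = 1.07374e-21
  (-)t^(-29) = 5.36871e-21
  (+)t^(-28) = 2.68435e-20
  (-)t^(-27) = 1.34218e-19
  (+)t^(-26) = 6.71089e-19
  (-)t^(-25) = 3.35544e-18
  (+)t^(-24) = 1.67772e-17
  (-)t^(-23) = 8.38861e-17
  (+)t^(-22) = 4.1943e-16
  (-)t^(-21) = 2.09715e-15
  (+)t^(-20) = 1.04858e-14
  (-)t^(-19) = 5.24288e-14
  (+)t^(-18) = 2.62144e-13
  (-)t^(-17) = 1.31072e-12
  (+)t^(-16) = 6.5536e-12
  (+)t^(-14) = 1.6384e-10
Sum = (8.79609e-31) + (4.39805e-30) + (2.19902e-29) + (1.09951e-28) + (5.49756e-28) + (2.74878e-27) + (1.37439e-26) + (6.87195e-26) + (3.43597e-25) + (1.71799e-24) + (8.58993e-24) + (4.29497e-23) + (2.14748e-22) + (1.07374e-21) + (5.36871e-21) + (2.68435e-20) + (1.34218e-19) + (6.71089e-19) + (3.35544e-18) + (1.67772e-17) + (8.38861e-17) + (4.1943e-16) + (2.09715e-15) + (1.04858e-14) + (5.24288e-14) + (2.62144e-13) + (1.31072e-12) + (6.5536e-12) + (1.6384e-10)
= 1.72032e-10
Rounded to 6 significant figures: 1.72032e-10

1.72032e-10


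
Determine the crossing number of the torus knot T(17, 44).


For a torus knot T(p, q) with gcd(p,q)=1,
the crossing number is min(p*(q-1), q*(p-1)).
p*(q-1) = 17*43 = 731
q*(p-1) = 44*16 = 704
min(731, 704) = 704

704


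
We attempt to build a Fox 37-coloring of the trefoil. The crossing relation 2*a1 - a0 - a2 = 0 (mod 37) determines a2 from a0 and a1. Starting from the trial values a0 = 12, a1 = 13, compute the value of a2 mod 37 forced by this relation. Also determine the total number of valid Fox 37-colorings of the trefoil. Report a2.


Step 1: Apply the given crossing relation 2*a1 - a0 - a2 = 0 (mod 37).
  a2 = 2*a1 - a0 mod 37
  a2 = 2*13 - 12 mod 37
  a2 = 26 - 12 mod 37
  a2 = 14 mod 37 = 14
Step 2: The trefoil has determinant 3.
  Number of Fox p-colorings (p prime) is p^2 if p = 3, else p.
  Since 37 does not divide 3, only trivial (constant) colorings exist.
  (So the trial a0 = 12, a1 = 13 with a0 != a1 does NOT extend to a valid coloring of the whole trefoil: the other two crossing relations require 3*(a1 - a0) = 0 (mod 37), which fails.)
  Total colorings = 37
Step 3: a2 = 14, total Fox 37-colorings = 37

14
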